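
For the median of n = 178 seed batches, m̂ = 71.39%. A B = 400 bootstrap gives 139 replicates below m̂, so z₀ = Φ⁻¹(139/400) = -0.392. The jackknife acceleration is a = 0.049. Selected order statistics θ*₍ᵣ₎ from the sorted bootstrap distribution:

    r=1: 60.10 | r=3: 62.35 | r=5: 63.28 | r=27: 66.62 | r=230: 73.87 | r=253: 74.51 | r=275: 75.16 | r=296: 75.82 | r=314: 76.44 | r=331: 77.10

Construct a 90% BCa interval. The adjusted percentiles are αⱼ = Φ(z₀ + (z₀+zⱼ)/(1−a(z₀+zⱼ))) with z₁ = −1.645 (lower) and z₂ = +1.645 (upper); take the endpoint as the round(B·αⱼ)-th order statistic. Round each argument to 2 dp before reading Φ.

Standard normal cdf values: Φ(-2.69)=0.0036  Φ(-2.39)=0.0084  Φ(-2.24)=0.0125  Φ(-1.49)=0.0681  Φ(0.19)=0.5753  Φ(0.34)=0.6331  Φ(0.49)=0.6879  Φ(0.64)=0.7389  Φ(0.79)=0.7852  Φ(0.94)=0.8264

Lower: z₀ + z₁ = -0.392 + (-1.645) = -2.037; 1 − a(z₀+z₁) = 1 − (0.049)(-2.037) = 1.0998; argument = -0.392 + (-2.037)/1.0998 = -2.2441 → -2.24.
α₁ = Φ(-2.24) = 0.0125; rank = round(400 × 0.0125) = 5; θ*₍5₎ = 63.28.
Upper: z₀ + z₂ = 1.253; 1 − a(z₀+z₂) = 0.9386; argument = 0.9430 → 0.94; α₂ = 0.8264; rank = 331; θ*₍331₎ = 77.10.

(63.28, 77.10)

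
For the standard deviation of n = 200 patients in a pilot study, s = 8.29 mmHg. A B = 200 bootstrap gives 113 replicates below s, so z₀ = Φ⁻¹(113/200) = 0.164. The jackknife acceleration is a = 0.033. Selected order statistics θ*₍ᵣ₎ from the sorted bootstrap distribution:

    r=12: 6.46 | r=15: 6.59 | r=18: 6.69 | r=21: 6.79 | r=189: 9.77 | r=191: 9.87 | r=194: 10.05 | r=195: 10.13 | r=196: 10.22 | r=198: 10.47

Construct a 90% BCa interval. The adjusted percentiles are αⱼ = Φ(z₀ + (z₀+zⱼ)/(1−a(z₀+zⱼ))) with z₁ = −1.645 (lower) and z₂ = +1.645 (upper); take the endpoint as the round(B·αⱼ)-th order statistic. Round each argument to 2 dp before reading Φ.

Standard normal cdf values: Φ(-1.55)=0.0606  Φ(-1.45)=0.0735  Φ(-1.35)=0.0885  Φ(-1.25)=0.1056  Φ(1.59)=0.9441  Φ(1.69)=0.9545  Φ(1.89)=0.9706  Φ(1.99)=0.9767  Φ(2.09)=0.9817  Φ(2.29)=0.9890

(6.79, 10.22)

Lower: z₀ + z₁ = 0.164 + (-1.645) = -1.481; 1 − a(z₀+z₁) = 1 − (0.033)(-1.481) = 1.0489; argument = 0.164 + (-1.481)/1.0489 = -1.2480 → -1.25.
α₁ = Φ(-1.25) = 0.1056; rank = round(200 × 0.1056) = 21; θ*₍21₎ = 6.79.
Upper: z₀ + z₂ = 1.809; 1 − a(z₀+z₂) = 0.9403; argument = 2.0878 → 2.09; α₂ = 0.9817; rank = 196; θ*₍196₎ = 10.22.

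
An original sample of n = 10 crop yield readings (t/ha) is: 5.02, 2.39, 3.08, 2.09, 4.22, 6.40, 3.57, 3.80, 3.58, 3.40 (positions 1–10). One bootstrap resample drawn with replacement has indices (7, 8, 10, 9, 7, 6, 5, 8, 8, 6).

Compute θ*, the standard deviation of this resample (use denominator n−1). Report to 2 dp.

Resample values: 3.57, 3.80, 3.40, 3.58, 3.57, 6.40, 4.22, 3.80, 3.80, 6.40.
Mean = 4.2540; sum of squared deviations = 11.9494
s² = 11.9494 / 9 = 1.3277
s = √1.3277 = 1.15

θ* = 1.15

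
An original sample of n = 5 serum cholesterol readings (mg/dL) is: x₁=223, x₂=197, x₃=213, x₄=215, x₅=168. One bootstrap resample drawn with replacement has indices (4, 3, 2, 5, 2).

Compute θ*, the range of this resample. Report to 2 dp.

Resample values: 215, 213, 197, 168, 197.
Range = 215 − 168 = 47.00

θ* = 47.00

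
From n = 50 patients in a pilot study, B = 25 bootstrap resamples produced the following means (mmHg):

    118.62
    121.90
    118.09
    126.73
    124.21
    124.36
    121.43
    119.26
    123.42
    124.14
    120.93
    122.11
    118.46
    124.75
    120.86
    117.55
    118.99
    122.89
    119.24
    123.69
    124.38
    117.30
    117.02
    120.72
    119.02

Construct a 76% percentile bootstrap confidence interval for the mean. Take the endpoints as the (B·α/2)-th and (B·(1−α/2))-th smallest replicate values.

(117.55, 124.36)

Sorted replicates: 117.02, 117.30, 117.55, 118.09, 118.46, 118.62, 118.99, 119.02, 119.24, 119.26, 120.72, 120.86, 120.93, 121.43, 121.90, 122.11, 122.89, 123.42, 123.69, 124.14, 124.21, 124.36, 124.38, 124.75, 126.73
α = 0.24; lower rank = 25 × 0.120 = 3; upper rank = 25 × 0.880 = 22.
The 3rd smallest replicate is 117.55; the 22nd is 124.36.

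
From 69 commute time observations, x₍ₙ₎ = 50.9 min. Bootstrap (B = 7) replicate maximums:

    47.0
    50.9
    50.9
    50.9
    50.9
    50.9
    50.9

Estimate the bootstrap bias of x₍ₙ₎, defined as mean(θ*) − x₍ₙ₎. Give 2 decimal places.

mean(θ*) = (47.0 + 50.9 + 50.9 + 50.9 + 50.9 + 50.9 + 50.9) / 7 = 50.343
bias = 50.343 − 50.9

bias = −0.56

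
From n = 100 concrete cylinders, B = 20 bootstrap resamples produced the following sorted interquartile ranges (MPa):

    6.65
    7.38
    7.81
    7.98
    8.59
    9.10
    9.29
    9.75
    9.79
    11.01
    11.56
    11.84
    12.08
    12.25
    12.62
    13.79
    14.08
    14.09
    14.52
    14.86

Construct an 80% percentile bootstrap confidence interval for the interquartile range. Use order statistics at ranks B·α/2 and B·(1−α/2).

(7.38, 14.09)

α = 0.20; lower rank = 20 × 0.100 = 2; upper rank = 20 × 0.900 = 18.
The 2nd smallest replicate is 7.38; the 18th is 14.09.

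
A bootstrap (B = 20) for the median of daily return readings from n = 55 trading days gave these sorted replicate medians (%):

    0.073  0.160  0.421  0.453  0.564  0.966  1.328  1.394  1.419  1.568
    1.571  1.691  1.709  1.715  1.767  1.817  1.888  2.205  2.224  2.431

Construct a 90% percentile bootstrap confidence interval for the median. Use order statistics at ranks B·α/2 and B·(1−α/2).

α = 0.10; lower rank = 20 × 0.050 = 1; upper rank = 20 × 0.950 = 19.
The 1st smallest replicate is 0.073; the 19th is 2.224.

(0.073, 2.224)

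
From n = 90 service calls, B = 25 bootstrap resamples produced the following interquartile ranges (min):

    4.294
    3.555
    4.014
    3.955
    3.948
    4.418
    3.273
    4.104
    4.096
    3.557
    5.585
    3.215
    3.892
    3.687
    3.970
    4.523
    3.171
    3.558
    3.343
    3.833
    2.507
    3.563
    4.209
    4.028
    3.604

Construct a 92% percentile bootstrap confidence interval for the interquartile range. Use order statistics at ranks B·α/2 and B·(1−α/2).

(2.507, 4.523)

Sorted replicates: 2.507, 3.171, 3.215, 3.273, 3.343, 3.555, 3.557, 3.558, 3.563, 3.604, 3.687, 3.833, 3.892, 3.948, 3.955, 3.970, 4.014, 4.028, 4.096, 4.104, 4.209, 4.294, 4.418, 4.523, 5.585
α = 0.08; lower rank = 25 × 0.040 = 1; upper rank = 25 × 0.960 = 24.
The 1st smallest replicate is 2.507; the 24th is 4.523.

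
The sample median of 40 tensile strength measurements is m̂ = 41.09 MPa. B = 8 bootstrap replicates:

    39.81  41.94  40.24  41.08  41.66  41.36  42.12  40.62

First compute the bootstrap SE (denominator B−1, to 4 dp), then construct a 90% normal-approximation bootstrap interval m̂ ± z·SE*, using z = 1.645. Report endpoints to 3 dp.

Mean of replicates = 41.1037; sum of squared deviations = 4.7616; SE* = √(4.7616/7) = 0.8248
Margin = 1.645 × 0.8248 = 1.3568
Interval: 41.09 ± 1.3568

(39.733, 42.447)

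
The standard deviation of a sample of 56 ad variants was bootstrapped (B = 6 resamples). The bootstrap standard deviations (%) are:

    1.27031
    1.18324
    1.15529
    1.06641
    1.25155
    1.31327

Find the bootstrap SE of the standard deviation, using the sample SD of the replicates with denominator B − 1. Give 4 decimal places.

SE* = 0.0898

Bootstrap SE is the standard deviation of the 6 replicate standard deviations.
Mean of replicates: (1.27031 + 1.18324 + 1.15529 + 1.06641 + 1.25155 + 1.31327) / 6 = 7.240070 / 6 = 1.206678
Sum of squared deviations: (+0.063632)² + (−0.023438)² + (−0.051388)² + (−0.140268)² + (+0.044872)² + (+0.106592)² = 0.040290
Variance = 0.040290 / 5 = 0.008058
SE* = √0.008058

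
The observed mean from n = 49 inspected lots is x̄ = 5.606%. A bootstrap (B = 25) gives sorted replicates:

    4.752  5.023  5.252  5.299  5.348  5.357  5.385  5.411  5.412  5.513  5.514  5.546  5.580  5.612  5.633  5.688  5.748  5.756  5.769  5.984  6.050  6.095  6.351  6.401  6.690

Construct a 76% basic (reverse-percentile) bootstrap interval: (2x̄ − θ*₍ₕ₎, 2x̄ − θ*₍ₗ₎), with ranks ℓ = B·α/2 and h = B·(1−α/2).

Percentile endpoints at ranks 3 and 22: θ*₍3₎ = 5.252, θ*₍22₎ = 6.095.
Basic interval reflects these around x̄:
  lower = 2 × 5.606 − 6.095 = 5.117
  upper = 2 × 5.606 − 5.252 = 5.960

(5.117, 5.960)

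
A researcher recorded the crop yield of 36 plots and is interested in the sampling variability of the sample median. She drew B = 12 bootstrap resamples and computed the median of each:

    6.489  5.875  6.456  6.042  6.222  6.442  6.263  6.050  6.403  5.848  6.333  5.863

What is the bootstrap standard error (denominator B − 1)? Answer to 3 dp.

SE* = 0.245

Bootstrap SE is the standard deviation of the 12 replicate medians.
Mean of replicates: (6.489 + 5.875 + 6.456 + 6.042 + 6.222 + 6.442 + 6.263 + 6.050 + 6.403 + 5.848 + 6.333 + 5.863) / 12 = 74.2860 / 12 = 6.1905
Sum of squared deviations: (+0.2985)² + (−0.3155)² + (+0.2655)² + (−0.1485)² + (+0.0315)² + (+0.2515)² + (+0.0725)² + (−0.1405)² + (+0.2125)² + (−0.3425)² + (+0.1425)² + (−0.3275)² = 0.6605
Variance = 0.6605 / 11 = 0.0600
SE* = √0.0600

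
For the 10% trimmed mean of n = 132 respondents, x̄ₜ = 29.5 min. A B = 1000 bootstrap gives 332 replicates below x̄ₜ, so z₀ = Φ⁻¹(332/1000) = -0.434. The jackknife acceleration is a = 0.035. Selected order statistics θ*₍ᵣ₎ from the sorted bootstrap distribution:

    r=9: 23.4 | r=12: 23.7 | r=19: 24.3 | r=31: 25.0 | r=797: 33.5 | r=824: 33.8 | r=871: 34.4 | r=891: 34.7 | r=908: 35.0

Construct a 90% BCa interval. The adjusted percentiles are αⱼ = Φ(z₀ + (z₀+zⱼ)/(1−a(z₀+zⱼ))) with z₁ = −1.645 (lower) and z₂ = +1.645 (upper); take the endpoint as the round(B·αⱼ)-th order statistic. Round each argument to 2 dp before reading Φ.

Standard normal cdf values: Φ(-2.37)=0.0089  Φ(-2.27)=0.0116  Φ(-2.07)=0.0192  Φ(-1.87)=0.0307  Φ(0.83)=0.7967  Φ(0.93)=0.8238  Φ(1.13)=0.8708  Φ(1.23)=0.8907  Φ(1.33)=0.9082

(23.4, 33.5)

Lower: z₀ + z₁ = -0.434 + (-1.645) = -2.079; 1 − a(z₀+z₁) = 1 − (0.035)(-2.079) = 1.0728; argument = -0.434 + (-2.079)/1.0728 = -2.3720 → -2.37.
α₁ = Φ(-2.37) = 0.0089; rank = round(1000 × 0.0089) = 9; θ*₍9₎ = 23.4.
Upper: z₀ + z₂ = 1.211; 1 − a(z₀+z₂) = 0.9576; argument = 0.8306 → 0.83; α₂ = 0.7967; rank = 797; θ*₍797₎ = 33.5.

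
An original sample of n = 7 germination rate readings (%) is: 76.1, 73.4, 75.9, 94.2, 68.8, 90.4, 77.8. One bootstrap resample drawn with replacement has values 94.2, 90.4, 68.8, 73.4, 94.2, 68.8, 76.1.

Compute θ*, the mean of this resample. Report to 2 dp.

θ* = 80.84

Mean = (94.2 + 90.4 + 68.8 + 73.4 + 94.2 + 68.8 + 76.1) / 7 = 565.90 / 7 = 80.84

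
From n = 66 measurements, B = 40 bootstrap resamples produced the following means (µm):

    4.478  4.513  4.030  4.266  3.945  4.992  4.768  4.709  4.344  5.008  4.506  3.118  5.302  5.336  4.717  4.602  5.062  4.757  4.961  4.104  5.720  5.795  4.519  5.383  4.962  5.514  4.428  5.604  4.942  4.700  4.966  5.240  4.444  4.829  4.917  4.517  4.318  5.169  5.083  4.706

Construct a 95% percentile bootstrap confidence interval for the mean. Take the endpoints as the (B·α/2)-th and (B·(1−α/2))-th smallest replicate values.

Sorted replicates: 3.118, 3.945, 4.030, 4.104, 4.266, 4.318, 4.344, 4.428, 4.444, 4.478, 4.506, 4.513, 4.517, 4.519, 4.602, 4.700, 4.706, 4.709, 4.717, 4.757, 4.768, 4.829, 4.917, 4.942, 4.961, 4.962, 4.966, 4.992, 5.008, 5.062, 5.083, 5.169, 5.240, 5.302, 5.336, 5.383, 5.514, 5.604, 5.720, 5.795
α = 0.05; lower rank = 40 × 0.025 = 1; upper rank = 40 × 0.975 = 39.
The 1st smallest replicate is 3.118; the 39th is 5.720.

(3.118, 5.720)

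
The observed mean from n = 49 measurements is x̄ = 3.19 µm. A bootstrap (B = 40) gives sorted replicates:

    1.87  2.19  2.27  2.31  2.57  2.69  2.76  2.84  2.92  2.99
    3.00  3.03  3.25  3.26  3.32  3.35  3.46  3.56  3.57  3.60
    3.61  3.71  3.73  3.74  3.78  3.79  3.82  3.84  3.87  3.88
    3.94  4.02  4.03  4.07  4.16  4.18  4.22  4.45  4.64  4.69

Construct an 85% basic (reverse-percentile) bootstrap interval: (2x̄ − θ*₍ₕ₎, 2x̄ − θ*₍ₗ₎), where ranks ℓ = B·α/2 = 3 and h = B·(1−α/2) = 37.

Percentile endpoints at ranks 3 and 37: θ*₍3₎ = 2.27, θ*₍37₎ = 4.22.
Basic interval reflects these around x̄:
  lower = 2 × 3.19 − 4.22 = 2.16
  upper = 2 × 3.19 − 2.27 = 4.11

(2.16, 4.11)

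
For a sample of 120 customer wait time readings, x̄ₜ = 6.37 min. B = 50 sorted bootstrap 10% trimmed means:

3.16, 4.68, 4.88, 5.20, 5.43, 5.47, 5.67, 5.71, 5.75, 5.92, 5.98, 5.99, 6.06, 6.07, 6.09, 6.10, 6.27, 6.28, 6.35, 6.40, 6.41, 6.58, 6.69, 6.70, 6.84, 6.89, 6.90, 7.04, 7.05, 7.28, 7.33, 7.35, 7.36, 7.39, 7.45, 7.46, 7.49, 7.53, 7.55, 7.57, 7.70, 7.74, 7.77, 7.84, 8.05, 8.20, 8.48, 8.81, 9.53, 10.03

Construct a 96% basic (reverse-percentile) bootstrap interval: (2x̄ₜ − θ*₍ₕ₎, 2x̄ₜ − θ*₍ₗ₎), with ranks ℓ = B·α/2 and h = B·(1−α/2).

(3.21, 9.58)

Percentile endpoints at ranks 1 and 49: θ*₍1₎ = 3.16, θ*₍49₎ = 9.53.
Basic interval reflects these around x̄ₜ:
  lower = 2 × 6.37 − 9.53 = 3.21
  upper = 2 × 6.37 − 3.16 = 9.58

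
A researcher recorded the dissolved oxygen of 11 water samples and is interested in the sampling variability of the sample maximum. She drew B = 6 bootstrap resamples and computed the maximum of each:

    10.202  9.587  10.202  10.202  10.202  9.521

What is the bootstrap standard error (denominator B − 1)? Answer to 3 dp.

Bootstrap SE is the standard deviation of the 6 replicate maximums.
Mean of replicates: (10.202 + 9.587 + 10.202 + 10.202 + 10.202 + 9.521) / 6 = 59.9160 / 6 = 9.9860
Sum of squared deviations: (+0.2160)² + (−0.3990)² + (+0.2160)² + (+0.2160)² + (+0.2160)² + (−0.4650)² = 0.5620
Variance = 0.5620 / 5 = 0.1124
SE* = √0.1124

SE* = 0.335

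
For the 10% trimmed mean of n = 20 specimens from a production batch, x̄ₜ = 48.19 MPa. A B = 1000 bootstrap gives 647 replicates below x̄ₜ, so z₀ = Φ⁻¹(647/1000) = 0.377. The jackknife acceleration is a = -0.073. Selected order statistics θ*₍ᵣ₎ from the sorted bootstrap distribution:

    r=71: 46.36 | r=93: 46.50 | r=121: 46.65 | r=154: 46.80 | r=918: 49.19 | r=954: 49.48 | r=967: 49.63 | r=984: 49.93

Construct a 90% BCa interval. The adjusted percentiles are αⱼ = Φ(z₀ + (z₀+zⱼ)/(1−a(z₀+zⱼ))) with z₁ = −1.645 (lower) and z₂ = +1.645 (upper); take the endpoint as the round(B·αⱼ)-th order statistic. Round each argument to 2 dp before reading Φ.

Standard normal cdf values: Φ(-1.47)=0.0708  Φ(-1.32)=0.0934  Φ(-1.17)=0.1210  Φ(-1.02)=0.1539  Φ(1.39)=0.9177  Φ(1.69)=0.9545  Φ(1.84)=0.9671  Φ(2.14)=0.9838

Lower: z₀ + z₁ = 0.377 + (-1.645) = -1.268; 1 − a(z₀+z₁) = 1 − (-0.073)(-1.268) = 0.9074; argument = 0.377 + (-1.268)/0.9074 = -1.0203 → -1.02.
α₁ = Φ(-1.02) = 0.1539; rank = round(1000 × 0.1539) = 154; θ*₍154₎ = 46.80.
Upper: z₀ + z₂ = 2.022; 1 − a(z₀+z₂) = 1.1476; argument = 2.1389 → 2.14; α₂ = 0.9838; rank = 984; θ*₍984₎ = 49.93.

(46.80, 49.93)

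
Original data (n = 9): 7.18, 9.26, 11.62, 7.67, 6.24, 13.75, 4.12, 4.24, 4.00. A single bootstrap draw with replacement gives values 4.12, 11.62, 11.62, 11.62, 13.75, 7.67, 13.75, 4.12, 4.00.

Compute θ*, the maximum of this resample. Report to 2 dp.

Maximum = 13.75

θ* = 13.75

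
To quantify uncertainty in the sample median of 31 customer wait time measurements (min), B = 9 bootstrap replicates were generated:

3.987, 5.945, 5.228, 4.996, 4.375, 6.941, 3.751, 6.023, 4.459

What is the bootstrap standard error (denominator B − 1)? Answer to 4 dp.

SE* = 1.0591

Bootstrap SE is the standard deviation of the 9 replicate medians.
Mean of replicates: (3.987 + 5.945 + 5.228 + 4.996 + 4.375 + 6.941 + 3.751 + 6.023 + 4.459) / 9 = 45.70500 / 9 = 5.07833
Sum of squared deviations: (−1.09133)² + (+0.86667)² + (+0.14967)² + (−0.08233)² + (−0.70333)² + (+1.86267)² + (−1.32733)² + (+0.94467)² + (−0.61933)² = 8.97329
Variance = 8.97329 / 8 = 1.12166
SE* = √1.12166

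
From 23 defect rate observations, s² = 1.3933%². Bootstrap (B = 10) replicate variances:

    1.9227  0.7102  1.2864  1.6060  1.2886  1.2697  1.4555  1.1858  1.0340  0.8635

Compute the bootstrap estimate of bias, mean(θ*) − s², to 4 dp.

mean(θ*) = (1.9227 + 0.7102 + 1.2864 + 1.6060 + 1.2886 + 1.2697 + 1.4555 + 1.1858 + 1.0340 + 0.8635) / 10 = 1.26224
bias = 1.26224 − 1.3933

bias = −0.1311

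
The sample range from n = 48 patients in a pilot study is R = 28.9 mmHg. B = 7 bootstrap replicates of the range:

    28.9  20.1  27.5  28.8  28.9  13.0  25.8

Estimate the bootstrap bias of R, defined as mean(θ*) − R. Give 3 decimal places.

mean(θ*) = (28.9 + 20.1 + 27.5 + 28.8 + 28.9 + 13.0 + 25.8) / 7 = 24.7143
bias = 24.7143 − 28.9

bias = −4.186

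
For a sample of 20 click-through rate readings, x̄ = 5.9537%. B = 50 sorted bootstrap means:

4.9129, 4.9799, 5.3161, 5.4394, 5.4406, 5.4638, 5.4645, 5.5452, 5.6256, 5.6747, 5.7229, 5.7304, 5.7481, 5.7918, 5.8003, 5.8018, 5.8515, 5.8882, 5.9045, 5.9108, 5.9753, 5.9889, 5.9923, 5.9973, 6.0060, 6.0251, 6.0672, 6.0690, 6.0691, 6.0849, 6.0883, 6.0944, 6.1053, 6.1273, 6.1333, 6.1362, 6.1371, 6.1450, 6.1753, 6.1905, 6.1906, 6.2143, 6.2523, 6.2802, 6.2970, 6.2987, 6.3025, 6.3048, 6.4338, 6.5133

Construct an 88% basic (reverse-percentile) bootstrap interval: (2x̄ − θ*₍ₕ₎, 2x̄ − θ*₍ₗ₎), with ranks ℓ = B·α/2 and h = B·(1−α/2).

Percentile endpoints at ranks 3 and 47: θ*₍3₎ = 5.3161, θ*₍47₎ = 6.3025.
Basic interval reflects these around x̄:
  lower = 2 × 5.9537 − 6.3025 = 5.6049
  upper = 2 × 5.9537 − 5.3161 = 6.5913

(5.6049, 6.5913)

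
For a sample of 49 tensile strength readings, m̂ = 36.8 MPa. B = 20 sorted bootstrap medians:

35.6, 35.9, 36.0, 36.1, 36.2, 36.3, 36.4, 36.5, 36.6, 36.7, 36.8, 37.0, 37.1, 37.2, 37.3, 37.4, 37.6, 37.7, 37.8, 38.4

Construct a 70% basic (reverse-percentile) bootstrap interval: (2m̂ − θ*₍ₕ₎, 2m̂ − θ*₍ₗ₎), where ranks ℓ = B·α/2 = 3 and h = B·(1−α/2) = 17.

(36.0, 37.6)

Percentile endpoints at ranks 3 and 17: θ*₍3₎ = 36.0, θ*₍17₎ = 37.6.
Basic interval reflects these around m̂:
  lower = 2 × 36.8 − 37.6 = 36.0
  upper = 2 × 36.8 − 36.0 = 37.6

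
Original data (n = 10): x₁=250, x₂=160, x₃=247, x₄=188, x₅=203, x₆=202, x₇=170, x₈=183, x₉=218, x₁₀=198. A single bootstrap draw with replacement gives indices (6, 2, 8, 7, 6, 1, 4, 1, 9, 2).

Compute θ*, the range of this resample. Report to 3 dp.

θ* = 90.000

Resample values: 202, 160, 183, 170, 202, 250, 188, 250, 218, 160.
Range = 250 − 160 = 90.000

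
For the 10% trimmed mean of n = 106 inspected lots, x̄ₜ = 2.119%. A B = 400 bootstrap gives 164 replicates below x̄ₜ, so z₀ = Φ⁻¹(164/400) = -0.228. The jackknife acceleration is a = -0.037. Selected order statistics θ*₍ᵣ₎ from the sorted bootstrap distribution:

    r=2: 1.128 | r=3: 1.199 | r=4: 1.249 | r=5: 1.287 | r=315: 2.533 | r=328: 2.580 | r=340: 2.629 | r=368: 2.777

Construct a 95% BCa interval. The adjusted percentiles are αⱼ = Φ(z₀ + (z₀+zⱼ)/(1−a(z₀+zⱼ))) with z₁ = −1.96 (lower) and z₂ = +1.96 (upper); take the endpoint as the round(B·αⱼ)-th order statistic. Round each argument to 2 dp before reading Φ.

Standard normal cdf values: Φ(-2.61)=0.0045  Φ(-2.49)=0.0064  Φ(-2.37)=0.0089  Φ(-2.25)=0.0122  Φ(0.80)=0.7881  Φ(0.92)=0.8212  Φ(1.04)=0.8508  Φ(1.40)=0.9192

(1.128, 2.777)

Lower: z₀ + z₁ = -0.228 + (-1.960) = -2.188; 1 − a(z₀+z₁) = 1 − (-0.037)(-2.188) = 0.9190; argument = -0.228 + (-2.188)/0.9190 = -2.6087 → -2.61.
α₁ = Φ(-2.61) = 0.0045; rank = round(400 × 0.0045) = 2; θ*₍2₎ = 1.128.
Upper: z₀ + z₂ = 1.732; 1 − a(z₀+z₂) = 1.0641; argument = 1.3997 → 1.40; α₂ = 0.9192; rank = 368; θ*₍368₎ = 2.777.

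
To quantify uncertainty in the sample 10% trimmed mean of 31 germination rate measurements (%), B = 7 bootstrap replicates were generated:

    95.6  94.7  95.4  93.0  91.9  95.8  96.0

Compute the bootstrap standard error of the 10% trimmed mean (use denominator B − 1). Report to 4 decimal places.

Bootstrap SE is the standard deviation of the 7 replicate 10% trimmed means.
Mean of replicates: (95.6 + 94.7 + 95.4 + 93.0 + 91.9 + 95.8 + 96.0) / 7 = 662.40000 / 7 = 94.62857
Sum of squared deviations: (+0.97143)² + (+0.07143)² + (+0.77143)² + (−1.62857)² + (−2.72857)² + (+1.17143)² + (+1.37143)² = 14.89429
Variance = 14.89429 / 6 = 2.48238
SE* = √2.48238

SE* = 1.5756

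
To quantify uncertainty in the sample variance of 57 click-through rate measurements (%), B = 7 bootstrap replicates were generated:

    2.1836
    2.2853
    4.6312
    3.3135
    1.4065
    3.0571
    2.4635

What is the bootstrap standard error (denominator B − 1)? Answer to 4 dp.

Bootstrap SE is the standard deviation of the 7 replicate variances.
Mean of replicates: (2.1836 + 2.2853 + 4.6312 + 3.3135 + 1.4065 + 3.0571 + 2.4635) / 7 = 19.340700 / 7 = 2.762957
Sum of squared deviations: (−0.579357)² + (−0.477657)² + (+1.868243)² + (+0.550543)² + (−1.356457)² + (+0.294143)² + (−0.299457)² = 6.373410
Variance = 6.373410 / 6 = 1.062235
SE* = √1.062235

SE* = 1.0306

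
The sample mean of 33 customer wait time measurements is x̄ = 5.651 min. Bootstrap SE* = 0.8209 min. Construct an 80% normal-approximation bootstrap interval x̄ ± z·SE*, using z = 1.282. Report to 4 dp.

(4.5986, 6.7034)

Margin = 1.282 × 0.8209 = 1.05239
Interval: 5.651 ± 1.05239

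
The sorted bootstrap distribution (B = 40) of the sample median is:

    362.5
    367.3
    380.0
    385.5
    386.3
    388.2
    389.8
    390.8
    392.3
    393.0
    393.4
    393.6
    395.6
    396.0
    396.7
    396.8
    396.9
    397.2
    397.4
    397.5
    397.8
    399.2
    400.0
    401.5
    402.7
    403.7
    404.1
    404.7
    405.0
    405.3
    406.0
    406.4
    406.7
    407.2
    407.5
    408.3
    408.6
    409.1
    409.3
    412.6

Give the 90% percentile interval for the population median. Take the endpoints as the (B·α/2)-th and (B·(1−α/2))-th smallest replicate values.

α = 0.10; lower rank = 40 × 0.050 = 2; upper rank = 40 × 0.950 = 38.
The 2nd smallest replicate is 367.3; the 38th is 409.1.

(367.3, 409.1)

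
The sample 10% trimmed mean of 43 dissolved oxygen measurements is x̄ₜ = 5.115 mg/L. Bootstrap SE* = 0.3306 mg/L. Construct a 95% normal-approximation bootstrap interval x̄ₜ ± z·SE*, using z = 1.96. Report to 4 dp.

Margin = 1.96 × 0.3306 = 0.64798
Interval: 5.115 ± 0.64798

(4.4670, 5.7630)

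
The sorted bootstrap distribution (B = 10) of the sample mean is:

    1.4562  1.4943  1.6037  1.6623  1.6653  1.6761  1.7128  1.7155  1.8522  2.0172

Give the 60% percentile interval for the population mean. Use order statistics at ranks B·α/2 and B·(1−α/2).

α = 0.40; lower rank = 10 × 0.200 = 2; upper rank = 10 × 0.800 = 8.
The 2nd smallest replicate is 1.4943; the 8th is 1.7155.

(1.4943, 1.7155)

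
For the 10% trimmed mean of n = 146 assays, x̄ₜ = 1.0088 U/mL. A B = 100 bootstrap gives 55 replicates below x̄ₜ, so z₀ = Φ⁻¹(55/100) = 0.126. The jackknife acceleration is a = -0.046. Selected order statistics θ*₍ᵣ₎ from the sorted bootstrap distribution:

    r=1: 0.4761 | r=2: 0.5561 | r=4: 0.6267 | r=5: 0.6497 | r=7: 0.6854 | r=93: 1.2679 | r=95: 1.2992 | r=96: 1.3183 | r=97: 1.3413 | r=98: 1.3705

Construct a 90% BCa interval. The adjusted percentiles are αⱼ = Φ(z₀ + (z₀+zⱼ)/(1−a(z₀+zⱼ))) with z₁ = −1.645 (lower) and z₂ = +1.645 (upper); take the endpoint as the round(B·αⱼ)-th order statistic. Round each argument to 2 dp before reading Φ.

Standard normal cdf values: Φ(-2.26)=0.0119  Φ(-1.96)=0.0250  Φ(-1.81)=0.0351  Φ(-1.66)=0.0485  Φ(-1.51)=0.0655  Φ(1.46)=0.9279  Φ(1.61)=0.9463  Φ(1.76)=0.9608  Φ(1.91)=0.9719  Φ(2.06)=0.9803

Lower: z₀ + z₁ = 0.126 + (-1.645) = -1.519; 1 − a(z₀+z₁) = 1 − (-0.046)(-1.519) = 0.9301; argument = 0.126 + (-1.519)/0.9301 = -1.5071 → -1.51.
α₁ = Φ(-1.51) = 0.0655; rank = round(100 × 0.0655) = 7; θ*₍7₎ = 0.6854.
Upper: z₀ + z₂ = 1.771; 1 − a(z₀+z₂) = 1.0815; argument = 1.7636 → 1.76; α₂ = 0.9608; rank = 96; θ*₍96₎ = 1.3183.

(0.6854, 1.3183)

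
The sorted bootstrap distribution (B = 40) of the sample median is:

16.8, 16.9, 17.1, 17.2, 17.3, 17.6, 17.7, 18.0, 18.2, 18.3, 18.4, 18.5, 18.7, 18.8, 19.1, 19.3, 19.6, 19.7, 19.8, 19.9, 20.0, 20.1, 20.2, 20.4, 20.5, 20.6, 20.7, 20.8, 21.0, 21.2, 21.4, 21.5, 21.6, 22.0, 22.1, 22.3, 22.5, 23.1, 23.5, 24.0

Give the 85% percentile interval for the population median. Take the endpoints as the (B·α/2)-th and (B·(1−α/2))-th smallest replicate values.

α = 0.15; lower rank = 40 × 0.075 = 3; upper rank = 40 × 0.925 = 37.
The 3rd smallest replicate is 17.1; the 37th is 22.5.

(17.1, 22.5)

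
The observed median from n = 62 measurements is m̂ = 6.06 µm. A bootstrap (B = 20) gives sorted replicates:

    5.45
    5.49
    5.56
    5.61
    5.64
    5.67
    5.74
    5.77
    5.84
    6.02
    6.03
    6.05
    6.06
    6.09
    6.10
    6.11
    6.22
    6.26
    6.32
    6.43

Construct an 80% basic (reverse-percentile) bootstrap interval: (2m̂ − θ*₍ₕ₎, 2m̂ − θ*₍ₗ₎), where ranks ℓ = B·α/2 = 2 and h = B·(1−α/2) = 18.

(5.86, 6.63)

Percentile endpoints at ranks 2 and 18: θ*₍2₎ = 5.49, θ*₍18₎ = 6.26.
Basic interval reflects these around m̂:
  lower = 2 × 6.06 − 6.26 = 5.86
  upper = 2 × 6.06 − 5.49 = 6.63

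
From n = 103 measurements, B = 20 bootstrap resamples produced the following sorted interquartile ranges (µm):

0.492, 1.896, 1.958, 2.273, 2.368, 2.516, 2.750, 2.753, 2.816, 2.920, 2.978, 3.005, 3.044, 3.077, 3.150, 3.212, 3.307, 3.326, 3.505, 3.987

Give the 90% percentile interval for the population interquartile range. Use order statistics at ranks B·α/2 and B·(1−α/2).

(0.492, 3.505)

α = 0.10; lower rank = 20 × 0.050 = 1; upper rank = 20 × 0.950 = 19.
The 1st smallest replicate is 0.492; the 19th is 3.505.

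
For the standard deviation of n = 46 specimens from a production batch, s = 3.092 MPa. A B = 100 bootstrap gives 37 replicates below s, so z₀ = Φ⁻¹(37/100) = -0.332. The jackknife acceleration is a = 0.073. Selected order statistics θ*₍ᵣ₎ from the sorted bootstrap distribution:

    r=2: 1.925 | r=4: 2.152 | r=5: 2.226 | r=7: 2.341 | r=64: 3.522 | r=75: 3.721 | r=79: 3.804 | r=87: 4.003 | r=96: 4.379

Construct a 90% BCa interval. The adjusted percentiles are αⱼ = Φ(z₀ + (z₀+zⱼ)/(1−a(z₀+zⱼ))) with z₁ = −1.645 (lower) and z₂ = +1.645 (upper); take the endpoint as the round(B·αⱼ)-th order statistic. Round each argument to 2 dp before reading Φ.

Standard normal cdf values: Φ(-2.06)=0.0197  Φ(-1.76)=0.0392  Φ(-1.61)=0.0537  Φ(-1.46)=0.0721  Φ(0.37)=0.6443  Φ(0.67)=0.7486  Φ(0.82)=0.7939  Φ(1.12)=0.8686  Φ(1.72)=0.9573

(1.925, 4.003)

Lower: z₀ + z₁ = -0.332 + (-1.645) = -1.977; 1 − a(z₀+z₁) = 1 − (0.073)(-1.977) = 1.1443; argument = -0.332 + (-1.977)/1.1443 = -2.0597 → -2.06.
α₁ = Φ(-2.06) = 0.0197; rank = round(100 × 0.0197) = 2; θ*₍2₎ = 1.925.
Upper: z₀ + z₂ = 1.313; 1 − a(z₀+z₂) = 0.9042; argument = 1.1202 → 1.12; α₂ = 0.8686; rank = 87; θ*₍87₎ = 4.003.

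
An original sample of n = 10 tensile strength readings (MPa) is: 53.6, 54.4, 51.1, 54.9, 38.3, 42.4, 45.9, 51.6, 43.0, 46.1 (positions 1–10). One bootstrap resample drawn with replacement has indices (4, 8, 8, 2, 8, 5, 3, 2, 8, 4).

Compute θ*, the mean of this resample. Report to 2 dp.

θ* = 51.44

Resample values: 54.9, 51.6, 51.6, 54.4, 51.6, 38.3, 51.1, 54.4, 51.6, 54.9.
Mean = (54.9 + 51.6 + 51.6 + 54.4 + 51.6 + 38.3 + 51.1 + 54.4 + 51.6 + 54.9) / 10 = 514.40 / 10 = 51.44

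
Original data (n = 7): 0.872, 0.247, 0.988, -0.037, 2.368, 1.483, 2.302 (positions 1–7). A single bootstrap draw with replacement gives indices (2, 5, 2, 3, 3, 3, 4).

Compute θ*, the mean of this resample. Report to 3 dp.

Resample values: 0.247, 2.368, 0.247, 0.988, 0.988, 0.988, -0.037.
Mean = (0.247 + 2.368 + 0.247 + 0.988 + 0.988 + 0.988 + (-0.037)) / 7 = 5.7890 / 7 = 0.827

θ* = 0.827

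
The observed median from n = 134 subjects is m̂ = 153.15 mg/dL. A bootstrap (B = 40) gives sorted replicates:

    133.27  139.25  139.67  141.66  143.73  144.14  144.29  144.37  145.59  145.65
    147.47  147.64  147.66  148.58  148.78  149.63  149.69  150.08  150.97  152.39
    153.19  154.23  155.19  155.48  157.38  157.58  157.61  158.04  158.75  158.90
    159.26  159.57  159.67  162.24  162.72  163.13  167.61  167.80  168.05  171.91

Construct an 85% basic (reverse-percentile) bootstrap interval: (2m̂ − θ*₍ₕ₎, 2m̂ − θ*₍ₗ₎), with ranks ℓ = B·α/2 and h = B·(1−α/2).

Percentile endpoints at ranks 3 and 37: θ*₍3₎ = 139.67, θ*₍37₎ = 167.61.
Basic interval reflects these around m̂:
  lower = 2 × 153.15 − 167.61 = 138.69
  upper = 2 × 153.15 − 139.67 = 166.63

(138.69, 166.63)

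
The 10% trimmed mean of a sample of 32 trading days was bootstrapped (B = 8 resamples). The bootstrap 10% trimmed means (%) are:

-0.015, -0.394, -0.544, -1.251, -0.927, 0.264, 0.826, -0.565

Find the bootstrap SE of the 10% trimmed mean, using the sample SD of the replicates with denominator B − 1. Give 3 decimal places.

SE* = 0.665

Bootstrap SE is the standard deviation of the 8 replicate 10% trimmed means.
Mean of replicates: ((-0.015) + (-0.394) + (-0.544) + (-1.251) + (-0.927) + 0.264 + 0.826 + (-0.565)) / 8 = -2.6060 / 8 = -0.3257
Sum of squared deviations: (+0.3107)² + (−0.0683)² + (−0.2183)² + (−0.9252)² + (−0.6013)² + (+0.5897)² + (+1.1517)² + (−0.2392)² = 3.0980
Variance = 3.0980 / 7 = 0.4426
SE* = √0.4426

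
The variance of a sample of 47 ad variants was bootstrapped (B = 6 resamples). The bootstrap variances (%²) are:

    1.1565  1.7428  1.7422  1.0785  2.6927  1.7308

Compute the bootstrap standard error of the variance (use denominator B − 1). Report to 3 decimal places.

SE* = 0.578

Bootstrap SE is the standard deviation of the 6 replicate variances.
Mean of replicates: (1.1565 + 1.7428 + 1.7422 + 1.0785 + 2.6927 + 1.7308) / 6 = 10.14350 / 6 = 1.69058
Sum of squared deviations: (−0.53408)² + (+0.05222)² + (+0.05162)² + (−0.61208)² + (+1.00212)² + (+0.04022)² = 1.67114
Variance = 1.67114 / 5 = 0.33423
SE* = √0.33423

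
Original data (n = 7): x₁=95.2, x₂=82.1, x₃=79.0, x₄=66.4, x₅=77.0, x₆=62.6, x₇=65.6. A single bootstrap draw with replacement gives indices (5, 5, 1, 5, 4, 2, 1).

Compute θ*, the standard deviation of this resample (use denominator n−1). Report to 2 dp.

θ* = 10.52

Resample values: 77.0, 77.0, 95.2, 77.0, 66.4, 82.1, 95.2.
Mean = 81.4143; sum of squared deviations = 664.4486
s² = 664.4486 / 6 = 110.7414
s = √110.7414 = 10.52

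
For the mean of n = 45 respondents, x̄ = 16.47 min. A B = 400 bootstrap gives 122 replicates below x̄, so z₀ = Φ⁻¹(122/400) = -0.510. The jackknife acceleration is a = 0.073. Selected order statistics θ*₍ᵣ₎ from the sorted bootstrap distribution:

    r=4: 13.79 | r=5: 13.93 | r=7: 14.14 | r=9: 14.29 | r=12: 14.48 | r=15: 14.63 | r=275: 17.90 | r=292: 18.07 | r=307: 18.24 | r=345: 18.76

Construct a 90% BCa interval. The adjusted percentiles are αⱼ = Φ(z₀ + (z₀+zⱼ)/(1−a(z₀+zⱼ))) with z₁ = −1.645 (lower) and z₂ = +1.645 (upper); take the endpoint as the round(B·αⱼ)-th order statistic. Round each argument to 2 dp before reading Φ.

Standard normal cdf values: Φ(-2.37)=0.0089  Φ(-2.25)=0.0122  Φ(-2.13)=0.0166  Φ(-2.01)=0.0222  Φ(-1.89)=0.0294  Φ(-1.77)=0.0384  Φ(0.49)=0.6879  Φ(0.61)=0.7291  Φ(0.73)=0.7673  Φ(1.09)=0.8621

(13.79, 18.24)

Lower: z₀ + z₁ = -0.510 + (-1.645) = -2.155; 1 − a(z₀+z₁) = 1 − (0.073)(-2.155) = 1.1573; argument = -0.510 + (-2.155)/1.1573 = -2.3721 → -2.37.
α₁ = Φ(-2.37) = 0.0089; rank = round(400 × 0.0089) = 4; θ*₍4₎ = 13.79.
Upper: z₀ + z₂ = 1.135; 1 − a(z₀+z₂) = 0.9171; argument = 0.7275 → 0.73; α₂ = 0.7673; rank = 307; θ*₍307₎ = 18.24.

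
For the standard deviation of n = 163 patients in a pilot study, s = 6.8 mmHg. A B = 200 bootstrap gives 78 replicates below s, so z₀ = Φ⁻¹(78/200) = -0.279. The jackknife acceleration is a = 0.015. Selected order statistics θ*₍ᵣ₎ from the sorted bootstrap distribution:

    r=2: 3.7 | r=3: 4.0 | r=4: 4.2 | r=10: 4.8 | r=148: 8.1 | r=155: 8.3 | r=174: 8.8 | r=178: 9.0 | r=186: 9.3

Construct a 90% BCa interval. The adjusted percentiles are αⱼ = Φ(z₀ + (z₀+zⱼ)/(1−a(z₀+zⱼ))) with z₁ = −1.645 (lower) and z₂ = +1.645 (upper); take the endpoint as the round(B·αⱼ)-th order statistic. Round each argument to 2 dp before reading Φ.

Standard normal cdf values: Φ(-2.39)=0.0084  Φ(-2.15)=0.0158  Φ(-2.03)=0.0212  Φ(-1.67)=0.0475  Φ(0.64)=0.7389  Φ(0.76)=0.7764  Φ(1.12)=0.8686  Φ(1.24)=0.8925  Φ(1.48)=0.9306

Lower: z₀ + z₁ = -0.279 + (-1.645) = -1.924; 1 − a(z₀+z₁) = 1 − (0.015)(-1.924) = 1.0289; argument = -0.279 + (-1.924)/1.0289 = -2.1490 → -2.15.
α₁ = Φ(-2.15) = 0.0158; rank = round(200 × 0.0158) = 3; θ*₍3₎ = 4.0.
Upper: z₀ + z₂ = 1.366; 1 − a(z₀+z₂) = 0.9795; argument = 1.1156 → 1.12; α₂ = 0.8686; rank = 174; θ*₍174₎ = 8.8.

(4.0, 8.8)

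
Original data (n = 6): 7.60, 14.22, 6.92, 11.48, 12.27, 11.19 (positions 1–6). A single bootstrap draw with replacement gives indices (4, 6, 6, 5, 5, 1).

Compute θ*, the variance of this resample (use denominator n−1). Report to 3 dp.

θ* = 3.018

Resample values: 11.48, 11.19, 11.19, 12.27, 12.27, 7.60.
Mean = 11.0000; sum of squared deviations = 15.0884
s² = 15.0884 / 5 = 3.0177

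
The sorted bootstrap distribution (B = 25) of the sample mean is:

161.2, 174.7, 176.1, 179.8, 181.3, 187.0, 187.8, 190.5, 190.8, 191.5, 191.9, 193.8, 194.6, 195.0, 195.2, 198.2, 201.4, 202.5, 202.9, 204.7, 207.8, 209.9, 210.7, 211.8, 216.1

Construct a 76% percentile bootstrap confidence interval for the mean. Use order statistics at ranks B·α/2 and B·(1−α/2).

(176.1, 209.9)

α = 0.24; lower rank = 25 × 0.120 = 3; upper rank = 25 × 0.880 = 22.
The 3rd smallest replicate is 176.1; the 22nd is 209.9.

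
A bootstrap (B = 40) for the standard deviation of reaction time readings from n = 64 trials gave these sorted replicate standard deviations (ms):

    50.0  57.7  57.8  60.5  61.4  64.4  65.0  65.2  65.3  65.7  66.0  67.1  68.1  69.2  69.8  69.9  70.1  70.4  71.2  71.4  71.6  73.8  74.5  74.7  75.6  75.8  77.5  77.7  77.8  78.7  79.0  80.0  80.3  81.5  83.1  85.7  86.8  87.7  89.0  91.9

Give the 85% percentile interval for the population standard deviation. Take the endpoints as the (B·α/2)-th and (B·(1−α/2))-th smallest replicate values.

(57.8, 86.8)

α = 0.15; lower rank = 40 × 0.075 = 3; upper rank = 40 × 0.925 = 37.
The 3rd smallest replicate is 57.8; the 37th is 86.8.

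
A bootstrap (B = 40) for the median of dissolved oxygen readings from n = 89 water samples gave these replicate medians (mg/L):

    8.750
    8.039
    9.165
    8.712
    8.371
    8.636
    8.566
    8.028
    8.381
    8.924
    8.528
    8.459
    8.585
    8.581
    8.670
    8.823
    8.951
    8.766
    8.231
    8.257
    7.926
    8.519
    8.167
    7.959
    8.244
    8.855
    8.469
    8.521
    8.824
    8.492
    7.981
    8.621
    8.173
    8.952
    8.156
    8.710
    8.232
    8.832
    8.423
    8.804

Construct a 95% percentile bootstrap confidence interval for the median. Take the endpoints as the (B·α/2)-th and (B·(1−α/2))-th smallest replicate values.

Sorted replicates: 7.926, 7.959, 7.981, 8.028, 8.039, 8.156, 8.167, 8.173, 8.231, 8.232, 8.244, 8.257, 8.371, 8.381, 8.423, 8.459, 8.469, 8.492, 8.519, 8.521, 8.528, 8.566, 8.581, 8.585, 8.621, 8.636, 8.670, 8.710, 8.712, 8.750, 8.766, 8.804, 8.823, 8.824, 8.832, 8.855, 8.924, 8.951, 8.952, 9.165
α = 0.05; lower rank = 40 × 0.025 = 1; upper rank = 40 × 0.975 = 39.
The 1st smallest replicate is 7.926; the 39th is 8.952.

(7.926, 8.952)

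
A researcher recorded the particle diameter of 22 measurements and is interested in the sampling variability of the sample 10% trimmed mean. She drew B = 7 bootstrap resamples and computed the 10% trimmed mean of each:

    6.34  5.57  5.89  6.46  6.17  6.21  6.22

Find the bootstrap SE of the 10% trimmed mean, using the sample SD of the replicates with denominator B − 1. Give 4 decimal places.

SE* = 0.3000

Bootstrap SE is the standard deviation of the 7 replicate 10% trimmed means.
Mean of replicates: (6.34 + 5.57 + 5.89 + 6.46 + 6.17 + 6.21 + 6.22) / 7 = 42.86000 / 7 = 6.12286
Sum of squared deviations: (+0.21714)² + (−0.55286)² + (−0.23286)² + (+0.33714)² + (+0.04714)² + (+0.08714)² + (+0.09714)² = 0.53994
Variance = 0.53994 / 6 = 0.08999
SE* = √0.08999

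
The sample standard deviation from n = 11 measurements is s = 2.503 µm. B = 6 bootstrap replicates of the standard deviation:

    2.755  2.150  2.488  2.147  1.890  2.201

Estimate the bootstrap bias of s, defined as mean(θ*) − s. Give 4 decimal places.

mean(θ*) = (2.755 + 2.150 + 2.488 + 2.147 + 1.890 + 2.201) / 6 = 2.27183
bias = 2.27183 − 2.503

bias = −0.2312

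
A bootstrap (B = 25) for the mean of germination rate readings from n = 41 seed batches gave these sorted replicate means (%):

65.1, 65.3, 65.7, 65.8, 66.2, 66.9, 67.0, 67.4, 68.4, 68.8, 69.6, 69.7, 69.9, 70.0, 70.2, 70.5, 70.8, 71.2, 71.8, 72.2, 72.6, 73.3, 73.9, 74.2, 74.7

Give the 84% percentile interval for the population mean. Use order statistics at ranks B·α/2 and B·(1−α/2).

α = 0.16; lower rank = 25 × 0.080 = 2; upper rank = 25 × 0.920 = 23.
The 2nd smallest replicate is 65.3; the 23rd is 73.9.

(65.3, 73.9)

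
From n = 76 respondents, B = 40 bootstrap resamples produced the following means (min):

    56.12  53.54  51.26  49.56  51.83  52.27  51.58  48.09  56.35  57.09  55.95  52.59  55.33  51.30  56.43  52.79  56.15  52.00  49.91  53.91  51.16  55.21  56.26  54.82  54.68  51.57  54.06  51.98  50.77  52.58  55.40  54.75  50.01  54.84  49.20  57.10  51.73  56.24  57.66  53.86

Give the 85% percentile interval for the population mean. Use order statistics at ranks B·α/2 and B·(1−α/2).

Sorted replicates: 48.09, 49.20, 49.56, 49.91, 50.01, 50.77, 51.16, 51.26, 51.30, 51.57, 51.58, 51.73, 51.83, 51.98, 52.00, 52.27, 52.58, 52.59, 52.79, 53.54, 53.86, 53.91, 54.06, 54.68, 54.75, 54.82, 54.84, 55.21, 55.33, 55.40, 55.95, 56.12, 56.15, 56.24, 56.26, 56.35, 56.43, 57.09, 57.10, 57.66
α = 0.15; lower rank = 40 × 0.075 = 3; upper rank = 40 × 0.925 = 37.
The 3rd smallest replicate is 49.56; the 37th is 56.43.

(49.56, 56.43)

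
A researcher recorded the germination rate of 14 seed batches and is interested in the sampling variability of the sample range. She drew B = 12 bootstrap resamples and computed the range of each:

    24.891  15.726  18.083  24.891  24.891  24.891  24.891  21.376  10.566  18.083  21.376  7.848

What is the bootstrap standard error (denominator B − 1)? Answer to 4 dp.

Bootstrap SE is the standard deviation of the 12 replicate ranges.
Mean of replicates: (24.891 + 15.726 + 18.083 + 24.891 + 24.891 + 24.891 + 24.891 + 21.376 + 10.566 + 18.083 + 21.376 + 7.848) / 12 = 237.51300 / 12 = 19.79275
Sum of squared deviations: (+5.09825)² + (−4.06675)² + (−1.70975)² + (+5.09825)² + (+5.09825)² + (+5.09825)² + (+5.09825)² + (+1.58325)² + (−9.22675)² + (−1.70975)² + (+1.58325)² + (−11.94475)² = 385.16904
Variance = 385.16904 / 11 = 35.01537
SE* = √35.01537

SE* = 5.9174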